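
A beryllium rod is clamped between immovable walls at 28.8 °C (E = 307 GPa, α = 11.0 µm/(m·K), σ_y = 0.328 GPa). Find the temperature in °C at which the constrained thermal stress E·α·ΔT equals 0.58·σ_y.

85.1 °C

σ_y = 0.328 GPa = 328.0 MPa.
E·α·ΔT = 190.2 MPa ⇒ ΔT = 190.2 / (307.0×10³ × 11.0×10⁻⁶) = 56.33 K.
T = 28.8 + 56.33 = 85.13 °C.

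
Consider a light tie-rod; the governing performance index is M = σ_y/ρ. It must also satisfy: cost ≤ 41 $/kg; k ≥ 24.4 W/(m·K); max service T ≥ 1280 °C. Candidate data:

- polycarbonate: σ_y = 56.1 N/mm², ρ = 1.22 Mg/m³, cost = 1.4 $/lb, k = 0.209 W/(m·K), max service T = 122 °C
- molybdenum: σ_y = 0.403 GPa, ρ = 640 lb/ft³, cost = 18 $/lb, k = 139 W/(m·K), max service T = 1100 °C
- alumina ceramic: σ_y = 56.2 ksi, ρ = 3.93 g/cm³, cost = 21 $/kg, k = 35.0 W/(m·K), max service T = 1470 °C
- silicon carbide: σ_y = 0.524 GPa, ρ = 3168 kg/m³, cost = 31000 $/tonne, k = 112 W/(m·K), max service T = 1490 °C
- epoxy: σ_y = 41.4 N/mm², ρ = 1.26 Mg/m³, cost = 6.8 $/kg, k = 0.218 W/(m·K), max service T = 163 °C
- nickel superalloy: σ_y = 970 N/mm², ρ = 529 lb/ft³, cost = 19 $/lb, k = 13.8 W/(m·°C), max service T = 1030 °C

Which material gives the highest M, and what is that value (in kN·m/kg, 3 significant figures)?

Screen on constraints: cost ≤ 41 $/kg; k ≥ 24.4 W/(m·K); max service T ≥ 1280 °C. Survivors: alumina ceramic, silicon carbide.
Putting every candidate on a common basis:
  alumina ceramic: σ_y = 387.5 MPa, ρ = 3930 kg/m³
  silicon carbide: σ_y = 524.0 MPa, ρ = 3168 kg/m³
  silicon carbide: M = 165 kN·m/kg
  alumina ceramic: M = 98.6 kN·m/kg
Silicon carbide has the largest M.

silicon carbide, M = 165 kN·m/kg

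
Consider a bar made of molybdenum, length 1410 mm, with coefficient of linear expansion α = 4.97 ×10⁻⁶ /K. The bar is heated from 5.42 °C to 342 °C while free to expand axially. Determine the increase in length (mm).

ΔT = 342 − 5.42 = 336.6 K.
ΔL = α·L₀·ΔT = 4.97×10⁻⁶ × 1410 mm × 336.6 K = 2.36 mm.

2.36 mm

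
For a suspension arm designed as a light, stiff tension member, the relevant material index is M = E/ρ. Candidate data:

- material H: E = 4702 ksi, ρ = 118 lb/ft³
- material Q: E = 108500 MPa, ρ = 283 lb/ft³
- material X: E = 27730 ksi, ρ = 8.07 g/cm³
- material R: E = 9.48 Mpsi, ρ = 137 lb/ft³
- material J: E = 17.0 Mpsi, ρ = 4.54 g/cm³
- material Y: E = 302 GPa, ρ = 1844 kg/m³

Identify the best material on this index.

material Y

In SI units:
  material H: E = 32.42 GPa, ρ = 1890 kg/m³
  material Q: E = 108.5 GPa, ρ = 4533 kg/m³
  material X: E = 191.2 GPa, ρ = 8070 kg/m³
  material R: E = 65.36 GPa, ρ = 2195 kg/m³
  material J: E = 117.2 GPa, ρ = 4540 kg/m³
  material Y: E = 302.0 GPa, ρ = 1844 kg/m³
  material Y: M = 164 MN·m/kg
  material R: M = 29.8 MN·m/kg
  material J: M = 25.8 MN·m/kg
  material Q: M = 23.9 MN·m/kg
  material X: M = 23.7 MN·m/kg
  material H: M = 17.2 MN·m/kg
The maximum is for material Y.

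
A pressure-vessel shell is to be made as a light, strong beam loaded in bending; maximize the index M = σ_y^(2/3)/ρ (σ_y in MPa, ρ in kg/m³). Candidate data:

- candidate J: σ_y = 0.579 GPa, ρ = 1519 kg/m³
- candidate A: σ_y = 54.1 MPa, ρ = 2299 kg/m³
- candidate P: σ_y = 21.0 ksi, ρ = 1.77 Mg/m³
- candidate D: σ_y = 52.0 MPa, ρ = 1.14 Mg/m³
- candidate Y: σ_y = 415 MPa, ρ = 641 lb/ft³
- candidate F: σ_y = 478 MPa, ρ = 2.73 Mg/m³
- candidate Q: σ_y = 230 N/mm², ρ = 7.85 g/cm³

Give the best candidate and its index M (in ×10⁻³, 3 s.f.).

Convert each candidate to consistent units, then evaluate M:
  candidate J: σ_y = 579.0 MPa, ρ = 1519 kg/m³
  candidate A: σ_y = 54.10 MPa, ρ = 2299 kg/m³
  candidate P: σ_y = 144.8 MPa, ρ = 1770 kg/m³
  candidate D: σ_y = 52.00 MPa, ρ = 1140 kg/m³
  candidate Y: σ_y = 415.0 MPa, ρ = 10270 kg/m³
  candidate F: σ_y = 478.0 MPa, ρ = 2730 kg/m³
  candidate Q: σ_y = 230.0 MPa, ρ = 7850 kg/m³
  candidate J: M = 45.7×10⁻³
  candidate F: M = 22.4×10⁻³
  candidate P: M = 15.6×10⁻³
  candidate D: M = 12.2×10⁻³
  candidate A: M = 6.22×10⁻³
  candidate Y: M = 5.42×10⁻³
  candidate Q: M = 4.78×10⁻³
Candidate J ranks first.

candidate J, M = 45.7×10⁻³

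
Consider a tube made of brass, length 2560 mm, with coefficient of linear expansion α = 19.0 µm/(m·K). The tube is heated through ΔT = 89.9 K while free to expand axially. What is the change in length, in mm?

ΔL = α·L₀·ΔT = 19.0×10⁻⁶ × 2560 mm × 89.90 K = 4.37 mm.

4.37 mm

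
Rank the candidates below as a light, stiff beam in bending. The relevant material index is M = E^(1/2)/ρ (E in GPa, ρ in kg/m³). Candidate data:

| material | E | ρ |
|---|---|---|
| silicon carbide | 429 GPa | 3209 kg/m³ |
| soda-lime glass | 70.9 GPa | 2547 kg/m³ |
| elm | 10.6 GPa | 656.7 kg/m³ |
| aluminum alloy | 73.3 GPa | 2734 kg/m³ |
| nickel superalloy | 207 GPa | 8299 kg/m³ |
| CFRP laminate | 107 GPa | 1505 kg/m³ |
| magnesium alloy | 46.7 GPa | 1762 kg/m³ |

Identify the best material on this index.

Evaluate M for each candidate:
  CFRP laminate: M = 6.87×10⁻³
  silicon carbide: M = 6.45×10⁻³
  elm: M = 4.96×10⁻³
  magnesium alloy: M = 3.88×10⁻³
  soda-lime glass: M = 3.31×10⁻³
  aluminum alloy: M = 3.13×10⁻³
  nickel superalloy: M = 1.73×10⁻³
CFRP laminate ranks first.

CFRP laminate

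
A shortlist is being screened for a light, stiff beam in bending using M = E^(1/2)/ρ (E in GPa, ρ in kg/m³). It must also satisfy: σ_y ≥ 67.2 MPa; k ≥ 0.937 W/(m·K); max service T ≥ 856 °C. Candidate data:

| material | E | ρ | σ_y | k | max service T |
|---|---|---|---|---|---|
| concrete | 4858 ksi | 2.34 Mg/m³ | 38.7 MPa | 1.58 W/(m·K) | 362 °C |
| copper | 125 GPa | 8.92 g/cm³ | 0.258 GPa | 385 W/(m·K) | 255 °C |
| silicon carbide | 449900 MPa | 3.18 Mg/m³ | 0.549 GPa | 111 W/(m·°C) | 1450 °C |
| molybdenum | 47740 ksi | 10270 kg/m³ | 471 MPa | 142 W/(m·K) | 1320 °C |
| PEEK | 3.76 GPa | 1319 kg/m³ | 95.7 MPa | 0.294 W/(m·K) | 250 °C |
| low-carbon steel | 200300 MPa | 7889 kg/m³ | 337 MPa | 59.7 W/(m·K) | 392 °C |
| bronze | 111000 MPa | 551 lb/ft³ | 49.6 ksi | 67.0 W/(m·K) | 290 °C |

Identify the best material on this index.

silicon carbide

Screen on constraints: σ_y ≥ 67.2 MPa; k ≥ 0.937 W/(m·K); max service T ≥ 856 °C. Survivors: silicon carbide, molybdenum.
Convert each candidate to consistent units, then evaluate M:
  silicon carbide: E = 449.9 GPa, ρ = 3180 kg/m³
  molybdenum: E = 329.2 GPa, ρ = 10270 kg/m³
  silicon carbide: M = 6.67×10⁻³
  molybdenum: M = 1.77×10⁻³
Silicon carbide ranks first.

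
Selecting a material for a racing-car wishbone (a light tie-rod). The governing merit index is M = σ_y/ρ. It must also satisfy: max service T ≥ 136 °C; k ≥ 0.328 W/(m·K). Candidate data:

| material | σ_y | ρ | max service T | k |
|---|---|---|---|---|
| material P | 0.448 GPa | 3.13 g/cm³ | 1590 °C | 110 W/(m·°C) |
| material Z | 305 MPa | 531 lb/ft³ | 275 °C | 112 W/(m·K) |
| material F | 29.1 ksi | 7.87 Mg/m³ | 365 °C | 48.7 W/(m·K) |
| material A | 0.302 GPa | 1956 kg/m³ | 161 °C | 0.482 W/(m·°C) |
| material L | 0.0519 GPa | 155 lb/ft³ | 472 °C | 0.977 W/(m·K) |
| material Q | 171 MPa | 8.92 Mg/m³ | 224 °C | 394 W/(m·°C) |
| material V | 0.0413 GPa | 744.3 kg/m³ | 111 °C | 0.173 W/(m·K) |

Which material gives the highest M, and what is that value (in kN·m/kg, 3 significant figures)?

Screen on constraints: max service T ≥ 136 °C; k ≥ 0.328 W/(m·K). Survivors: material P, material Z, material F, material A, material L, material Q.
Putting every candidate on a common basis:
  material P: σ_y = 448.0 MPa, ρ = 3130 kg/m³
  material Z: σ_y = 305.0 MPa, ρ = 8506 kg/m³
  material F: σ_y = 200.6 MPa, ρ = 7870 kg/m³
  material A: σ_y = 302.0 MPa, ρ = 1956 kg/m³
  material L: σ_y = 51.90 MPa, ρ = 2483 kg/m³
  material Q: σ_y = 171.0 MPa, ρ = 8920 kg/m³
  material A: M = 154 kN·m/kg
  material P: M = 143 kN·m/kg
  material Z: M = 35.9 kN·m/kg
  material F: M = 25.5 kN·m/kg
  material L: M = 20.9 kN·m/kg
  material Q: M = 19.2 kN·m/kg
Material A has the largest M.

material A, M = 154 kN·m/kg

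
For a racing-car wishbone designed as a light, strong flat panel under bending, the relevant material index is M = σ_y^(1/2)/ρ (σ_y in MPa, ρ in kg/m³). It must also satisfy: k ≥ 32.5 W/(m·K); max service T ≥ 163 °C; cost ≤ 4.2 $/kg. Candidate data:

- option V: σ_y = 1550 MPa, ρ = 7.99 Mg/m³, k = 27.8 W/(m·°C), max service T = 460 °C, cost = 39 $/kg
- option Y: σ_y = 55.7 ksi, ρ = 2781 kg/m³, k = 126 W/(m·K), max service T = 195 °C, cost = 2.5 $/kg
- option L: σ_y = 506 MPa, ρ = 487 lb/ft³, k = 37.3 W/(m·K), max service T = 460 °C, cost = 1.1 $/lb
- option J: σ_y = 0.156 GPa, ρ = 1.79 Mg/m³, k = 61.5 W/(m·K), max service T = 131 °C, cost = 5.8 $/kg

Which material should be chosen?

option Y

Screen on constraints: k ≥ 32.5 W/(m·K); max service T ≥ 163 °C; cost ≤ 4.2 $/kg. Survivors: option Y, option L.
Putting every candidate on a common basis:
  option Y: σ_y = 384.0 MPa, ρ = 2781 kg/m³
  option L: σ_y = 506.0 MPa, ρ = 7801 kg/m³
  option Y: M = 7.05×10⁻³
  option L: M = 2.88×10⁻³
The maximum is for option Y.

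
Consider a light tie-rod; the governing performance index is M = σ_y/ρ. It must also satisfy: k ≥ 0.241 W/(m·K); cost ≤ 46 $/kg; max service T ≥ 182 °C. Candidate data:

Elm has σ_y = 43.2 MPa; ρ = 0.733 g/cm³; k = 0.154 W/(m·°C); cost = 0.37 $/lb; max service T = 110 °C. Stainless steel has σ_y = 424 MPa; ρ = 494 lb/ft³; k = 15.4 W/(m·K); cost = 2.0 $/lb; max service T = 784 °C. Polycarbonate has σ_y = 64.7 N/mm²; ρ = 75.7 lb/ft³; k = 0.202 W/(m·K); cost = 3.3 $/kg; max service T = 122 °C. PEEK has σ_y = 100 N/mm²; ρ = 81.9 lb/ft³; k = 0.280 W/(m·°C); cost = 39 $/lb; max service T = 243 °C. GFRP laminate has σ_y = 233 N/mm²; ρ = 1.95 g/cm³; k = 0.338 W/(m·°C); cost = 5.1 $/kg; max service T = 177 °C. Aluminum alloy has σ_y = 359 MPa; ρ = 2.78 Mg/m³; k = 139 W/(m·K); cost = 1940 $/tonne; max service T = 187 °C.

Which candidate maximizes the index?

aluminum alloy

Screen on constraints: k ≥ 0.241 W/(m·K); cost ≤ 46 $/kg; max service T ≥ 182 °C. Survivors: stainless steel, aluminum alloy.
After converting to SI:
  stainless steel: σ_y = 424.0 MPa, ρ = 7913 kg/m³
  aluminum alloy: σ_y = 359.0 MPa, ρ = 2780 kg/m³
  aluminum alloy: M = 129 kN·m/kg
  stainless steel: M = 53.6 kN·m/kg
The maximum is for aluminum alloy.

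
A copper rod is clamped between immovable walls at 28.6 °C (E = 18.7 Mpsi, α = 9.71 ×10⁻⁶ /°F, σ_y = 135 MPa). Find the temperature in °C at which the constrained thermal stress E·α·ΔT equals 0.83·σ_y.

E = 18.7 Mpsi = 128.9 GPa.
α = 9.71×10⁻⁶/°F × 9/5 = 17.5×10⁻⁶/K.
E·α·ΔT = 112.0 MPa ⇒ ΔT = 112.0 / (128.9×10³ × 17.5×10⁻⁶) = 49.72 K.
T = 28.6 + 49.72 = 78.32 °C.

78.3 °C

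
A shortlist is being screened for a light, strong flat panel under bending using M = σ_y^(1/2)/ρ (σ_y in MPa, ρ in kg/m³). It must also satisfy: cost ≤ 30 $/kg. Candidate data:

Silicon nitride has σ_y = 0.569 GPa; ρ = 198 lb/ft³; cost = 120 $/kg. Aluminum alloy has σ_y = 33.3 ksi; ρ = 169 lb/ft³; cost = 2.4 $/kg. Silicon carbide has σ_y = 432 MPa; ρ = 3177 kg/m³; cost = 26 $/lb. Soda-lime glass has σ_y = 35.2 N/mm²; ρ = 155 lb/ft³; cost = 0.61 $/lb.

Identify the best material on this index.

Screen on constraints: cost ≤ 30 $/kg. Survivors: aluminum alloy, soda-lime glass.
Convert each candidate to consistent units, then evaluate M:
  aluminum alloy: σ_y = 229.6 MPa, ρ = 2707 kg/m³
  soda-lime glass: σ_y = 35.20 MPa, ρ = 2483 kg/m³
  aluminum alloy: M = 5.60×10⁻³
  soda-lime glass: M = 2.39×10⁻³
Aluminum alloy ranks first.

aluminum alloy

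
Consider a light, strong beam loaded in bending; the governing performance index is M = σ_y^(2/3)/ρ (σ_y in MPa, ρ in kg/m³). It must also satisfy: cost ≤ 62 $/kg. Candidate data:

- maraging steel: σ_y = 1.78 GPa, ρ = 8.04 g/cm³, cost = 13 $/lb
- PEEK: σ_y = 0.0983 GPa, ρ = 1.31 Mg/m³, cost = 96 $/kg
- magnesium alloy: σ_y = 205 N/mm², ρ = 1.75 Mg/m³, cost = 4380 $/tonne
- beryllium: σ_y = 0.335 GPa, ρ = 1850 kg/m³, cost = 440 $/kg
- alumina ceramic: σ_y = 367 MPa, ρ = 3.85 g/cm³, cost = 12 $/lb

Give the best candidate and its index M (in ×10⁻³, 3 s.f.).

magnesium alloy, M = 19.9×10⁻³

Screen on constraints: cost ≤ 62 $/kg. Survivors: maraging steel, magnesium alloy, alumina ceramic.
Normalizing units and computing the index:
  maraging steel: σ_y = 1780 MPa, ρ = 8040 kg/m³
  magnesium alloy: σ_y = 205.0 MPa, ρ = 1750 kg/m³
  alumina ceramic: σ_y = 367.0 MPa, ρ = 3850 kg/m³
  magnesium alloy: M = 19.9×10⁻³
  maraging steel: M = 18.3×10⁻³
  alumina ceramic: M = 13.3×10⁻³
Magnesium alloy has the largest M.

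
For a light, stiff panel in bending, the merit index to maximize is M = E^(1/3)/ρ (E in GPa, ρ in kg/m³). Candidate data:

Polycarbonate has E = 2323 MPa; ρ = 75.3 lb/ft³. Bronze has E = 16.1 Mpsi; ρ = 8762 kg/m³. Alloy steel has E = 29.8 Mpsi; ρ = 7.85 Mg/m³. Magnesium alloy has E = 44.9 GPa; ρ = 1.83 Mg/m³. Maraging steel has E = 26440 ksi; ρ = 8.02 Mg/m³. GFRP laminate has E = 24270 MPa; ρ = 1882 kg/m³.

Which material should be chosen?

In SI units:
  polycarbonate: E = 2.323 GPa, ρ = 1206 kg/m³
  bronze: E = 111.0 GPa, ρ = 8762 kg/m³
  alloy steel: E = 205.5 GPa, ρ = 7850 kg/m³
  magnesium alloy: E = 44.90 GPa, ρ = 1830 kg/m³
  maraging steel: E = 182.3 GPa, ρ = 8020 kg/m³
  GFRP laminate: E = 24.27 GPa, ρ = 1882 kg/m³
  magnesium alloy: M = 1.94×10⁻³
  GFRP laminate: M = 1.54×10⁻³
  polycarbonate: M = 1.10×10⁻³
  alloy steel: M = 0.752×10⁻³
  maraging steel: M = 0.707×10⁻³
  bronze: M = 0.549×10⁻³
The maximum is for magnesium alloy.

magnesium alloy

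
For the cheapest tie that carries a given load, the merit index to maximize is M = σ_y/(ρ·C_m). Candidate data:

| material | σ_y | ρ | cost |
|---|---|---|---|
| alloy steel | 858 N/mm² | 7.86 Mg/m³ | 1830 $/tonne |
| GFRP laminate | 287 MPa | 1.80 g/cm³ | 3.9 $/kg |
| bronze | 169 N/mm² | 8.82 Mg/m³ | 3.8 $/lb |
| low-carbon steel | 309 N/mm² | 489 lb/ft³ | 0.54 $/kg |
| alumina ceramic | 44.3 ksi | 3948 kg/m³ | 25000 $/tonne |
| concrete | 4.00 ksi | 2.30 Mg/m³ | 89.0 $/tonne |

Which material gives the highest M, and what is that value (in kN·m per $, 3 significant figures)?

After converting to SI:
  alloy steel: σ_y = 858.0 MPa, ρ = 7860 kg/m³, cost = 1.830 $/kg
  GFRP laminate: σ_y = 287.0 MPa, ρ = 1800 kg/m³, cost = 3.900 $/kg
  bronze: σ_y = 169.0 MPa, ρ = 8820 kg/m³, cost = 8.377 $/kg
  low-carbon steel: σ_y = 309.0 MPa, ρ = 7833 kg/m³, cost = 0.5400 $/kg
  alumina ceramic: σ_y = 305.4 MPa, ρ = 3948 kg/m³, cost = 25.00 $/kg
  concrete: σ_y = 27.58 MPa, ρ = 2300 kg/m³, cost = 0.08900 $/kg
  concrete: M = 135 kN·m per $
  low-carbon steel: M = 73.1 kN·m per $
  alloy steel: M = 59.7 kN·m per $
  GFRP laminate: M = 40.9 kN·m per $
  alumina ceramic: M = 3.09 kN·m per $
  bronze: M = 2.29 kN·m per $
Concrete ranks first.

concrete, M = 135 kN·m per $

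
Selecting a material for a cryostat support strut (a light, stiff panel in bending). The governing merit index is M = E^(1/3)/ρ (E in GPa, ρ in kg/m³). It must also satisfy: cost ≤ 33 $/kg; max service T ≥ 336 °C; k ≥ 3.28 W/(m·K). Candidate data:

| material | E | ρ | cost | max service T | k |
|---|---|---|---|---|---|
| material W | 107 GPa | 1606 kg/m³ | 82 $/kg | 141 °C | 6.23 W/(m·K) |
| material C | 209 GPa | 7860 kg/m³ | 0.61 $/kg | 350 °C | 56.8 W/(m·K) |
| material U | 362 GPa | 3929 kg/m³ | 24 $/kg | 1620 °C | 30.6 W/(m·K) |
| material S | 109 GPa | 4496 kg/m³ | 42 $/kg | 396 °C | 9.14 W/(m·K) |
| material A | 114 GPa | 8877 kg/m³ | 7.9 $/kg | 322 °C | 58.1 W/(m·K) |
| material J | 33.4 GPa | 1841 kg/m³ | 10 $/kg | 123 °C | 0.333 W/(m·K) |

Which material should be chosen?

Screen on constraints: cost ≤ 33 $/kg; max service T ≥ 336 °C; k ≥ 3.28 W/(m·K). Survivors: material C, material U.
Per-candidate index values:
  material U: M = 1.81×10⁻³
  material C: M = 0.755×10⁻³
Material U has the largest M.

material U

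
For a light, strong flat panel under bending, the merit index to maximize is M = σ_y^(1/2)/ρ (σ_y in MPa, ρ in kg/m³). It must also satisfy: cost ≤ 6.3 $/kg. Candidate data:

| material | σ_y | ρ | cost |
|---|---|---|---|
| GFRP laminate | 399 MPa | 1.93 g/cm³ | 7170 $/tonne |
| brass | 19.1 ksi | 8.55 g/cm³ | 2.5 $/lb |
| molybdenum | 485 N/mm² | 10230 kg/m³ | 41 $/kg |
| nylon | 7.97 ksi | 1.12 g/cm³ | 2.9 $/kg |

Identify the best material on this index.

nylon

Screen on constraints: cost ≤ 6.3 $/kg. Survivors: brass, nylon.
Putting every candidate on a common basis:
  brass: σ_y = 131.7 MPa, ρ = 8550 kg/m³
  nylon: σ_y = 54.95 MPa, ρ = 1120 kg/m³
  nylon: M = 6.62×10⁻³
  brass: M = 1.34×10⁻³
Highest index: nylon.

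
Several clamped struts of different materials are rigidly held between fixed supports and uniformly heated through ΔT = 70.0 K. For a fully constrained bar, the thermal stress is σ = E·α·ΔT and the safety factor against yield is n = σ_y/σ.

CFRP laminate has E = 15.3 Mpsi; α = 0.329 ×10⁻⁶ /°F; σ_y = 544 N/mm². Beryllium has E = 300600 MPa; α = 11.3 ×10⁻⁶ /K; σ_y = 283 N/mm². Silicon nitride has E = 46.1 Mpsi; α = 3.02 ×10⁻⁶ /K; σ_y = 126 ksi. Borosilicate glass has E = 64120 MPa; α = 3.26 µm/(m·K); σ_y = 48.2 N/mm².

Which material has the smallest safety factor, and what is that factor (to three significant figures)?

With everything in SI (GPa, ×10⁻⁶/K, MPa):
  CFRP laminate: E = 105.5, α = 0.592, σ_y = 544.0 → σ = 4.37 MPa, n = 124
  beryllium: E = 300.6, α = 11.3, σ_y = 283.0 → σ = 238 MPa, n = 1.19
  silicon nitride: E = 317.8, α = 3.02, σ_y = 868.7 → σ = 67.2 MPa, n = 12.9
  borosilicate glass: E = 64.12, α = 3.26, σ_y = 48.20 → σ = 14.6 MPa, n = 3.29
The minimum is beryllium at n = 1.19.

beryllium, n = 1.19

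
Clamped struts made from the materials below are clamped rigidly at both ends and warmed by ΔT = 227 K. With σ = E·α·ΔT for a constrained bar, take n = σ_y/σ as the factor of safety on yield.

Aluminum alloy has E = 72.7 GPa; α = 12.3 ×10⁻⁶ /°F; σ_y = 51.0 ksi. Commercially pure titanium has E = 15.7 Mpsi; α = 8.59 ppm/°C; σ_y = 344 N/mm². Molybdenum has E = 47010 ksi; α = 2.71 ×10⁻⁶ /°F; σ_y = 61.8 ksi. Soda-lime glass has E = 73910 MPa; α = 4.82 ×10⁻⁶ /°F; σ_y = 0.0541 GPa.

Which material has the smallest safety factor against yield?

soda-lime glass

Per material, after unit conversion:
  aluminum alloy: E = 72.70, α = 22.1, σ_y = 351.6 → σ = 365 MPa, n = 0.962
  commercially pure titanium: E = 108.2, α = 8.59, σ_y = 344.0 → σ = 211 MPa, n = 1.63
  molybdenum: E = 324.1, α = 4.88, σ_y = 426.1 → σ = 359 MPa, n = 1.19
  soda-lime glass: E = 73.91, α = 8.68, σ_y = 54.10 → σ = 146 MPa, n = 0.372
The minimum is soda-lime glass at n = 0.372.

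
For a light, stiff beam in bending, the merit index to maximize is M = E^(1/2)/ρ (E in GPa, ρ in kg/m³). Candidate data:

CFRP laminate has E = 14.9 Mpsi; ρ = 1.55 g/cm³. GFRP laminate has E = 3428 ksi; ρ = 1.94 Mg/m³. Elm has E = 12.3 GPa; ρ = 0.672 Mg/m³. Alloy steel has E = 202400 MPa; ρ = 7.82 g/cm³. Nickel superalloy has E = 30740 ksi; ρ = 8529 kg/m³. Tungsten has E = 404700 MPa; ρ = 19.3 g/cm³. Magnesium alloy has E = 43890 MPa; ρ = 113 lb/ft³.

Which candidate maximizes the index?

CFRP laminate

Convert each candidate to consistent units, then evaluate M:
  CFRP laminate: E = 102.7 GPa, ρ = 1550 kg/m³
  GFRP laminate: E = 23.64 GPa, ρ = 1940 kg/m³
  elm: E = 12.30 GPa, ρ = 672.0 kg/m³
  alloy steel: E = 202.4 GPa, ρ = 7820 kg/m³
  nickel superalloy: E = 211.9 GPa, ρ = 8529 kg/m³
  tungsten: E = 404.7 GPa, ρ = 19300 kg/m³
  magnesium alloy: E = 43.89 GPa, ρ = 1810 kg/m³
  CFRP laminate: M = 6.54×10⁻³
  elm: M = 5.22×10⁻³
  magnesium alloy: M = 3.66×10⁻³
  GFRP laminate: M = 2.51×10⁻³
  alloy steel: M = 1.82×10⁻³
  nickel superalloy: M = 1.71×10⁻³
  tungsten: M = 1.04×10⁻³
CFRP laminate ranks first.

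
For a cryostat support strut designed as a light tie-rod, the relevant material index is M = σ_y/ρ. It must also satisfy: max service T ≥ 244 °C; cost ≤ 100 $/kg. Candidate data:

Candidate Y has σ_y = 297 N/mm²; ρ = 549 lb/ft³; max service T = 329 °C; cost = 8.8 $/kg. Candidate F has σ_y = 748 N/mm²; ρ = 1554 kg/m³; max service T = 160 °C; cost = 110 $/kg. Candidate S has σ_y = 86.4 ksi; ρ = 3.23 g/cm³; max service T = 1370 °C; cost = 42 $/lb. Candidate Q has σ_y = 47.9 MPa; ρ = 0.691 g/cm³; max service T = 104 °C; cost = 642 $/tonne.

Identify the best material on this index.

Screen on constraints: max service T ≥ 244 °C; cost ≤ 100 $/kg. Survivors: candidate Y, candidate S.
Normalizing units and computing the index:
  candidate Y: σ_y = 297.0 MPa, ρ = 8794 kg/m³
  candidate S: σ_y = 595.7 MPa, ρ = 3230 kg/m³
  candidate S: M = 184 kN·m/kg
  candidate Y: M = 33.8 kN·m/kg
Highest index: candidate S.

candidate S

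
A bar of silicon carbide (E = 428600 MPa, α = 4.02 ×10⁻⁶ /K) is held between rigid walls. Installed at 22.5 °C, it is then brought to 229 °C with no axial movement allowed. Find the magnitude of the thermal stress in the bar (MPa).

E = 428600 MPa = 428.6 GPa.
ΔT = 206.5 K. Constrained thermal stress σ = E·α·ΔT = 428.6×10³ MPa × 4.02×10⁻⁶ × 206.5 = 356 MPa (compressive).

356 MPa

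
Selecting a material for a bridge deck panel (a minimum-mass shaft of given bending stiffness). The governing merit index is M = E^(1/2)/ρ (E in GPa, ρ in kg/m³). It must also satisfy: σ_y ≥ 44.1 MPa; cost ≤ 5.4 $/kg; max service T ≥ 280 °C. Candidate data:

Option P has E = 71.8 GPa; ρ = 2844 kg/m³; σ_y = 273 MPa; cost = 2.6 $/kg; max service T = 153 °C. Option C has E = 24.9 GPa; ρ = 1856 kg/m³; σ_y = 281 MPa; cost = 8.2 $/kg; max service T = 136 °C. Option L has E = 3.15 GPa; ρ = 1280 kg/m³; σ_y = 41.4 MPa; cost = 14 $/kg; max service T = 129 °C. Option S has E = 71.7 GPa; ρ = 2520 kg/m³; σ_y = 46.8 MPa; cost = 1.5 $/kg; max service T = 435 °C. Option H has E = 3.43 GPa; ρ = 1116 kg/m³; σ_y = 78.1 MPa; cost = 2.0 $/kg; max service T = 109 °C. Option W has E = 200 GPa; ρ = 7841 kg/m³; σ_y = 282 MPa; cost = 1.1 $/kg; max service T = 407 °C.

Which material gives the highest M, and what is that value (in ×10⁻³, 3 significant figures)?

option S, M = 3.36×10⁻³

Screen on constraints: σ_y ≥ 44.1 MPa; cost ≤ 5.4 $/kg; max service T ≥ 280 °C. Survivors: option S, option W.
Computing M directly (units already consistent):
  option S: M = 3.36×10⁻³
  option W: M = 1.80×10⁻³
Option S has the largest M.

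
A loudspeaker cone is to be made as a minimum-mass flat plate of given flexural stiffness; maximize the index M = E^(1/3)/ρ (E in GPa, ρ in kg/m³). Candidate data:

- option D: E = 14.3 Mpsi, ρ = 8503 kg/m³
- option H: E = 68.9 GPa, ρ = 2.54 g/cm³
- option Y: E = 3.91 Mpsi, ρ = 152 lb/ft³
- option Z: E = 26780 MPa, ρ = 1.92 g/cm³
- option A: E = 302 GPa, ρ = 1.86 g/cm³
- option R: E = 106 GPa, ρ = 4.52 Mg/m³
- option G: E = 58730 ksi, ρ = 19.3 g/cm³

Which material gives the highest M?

Putting every candidate on a common basis:
  option D: E = 98.60 GPa, ρ = 8503 kg/m³
  option H: E = 68.90 GPa, ρ = 2540 kg/m³
  option Y: E = 26.96 GPa, ρ = 2435 kg/m³
  option Z: E = 26.78 GPa, ρ = 1920 kg/m³
  option A: E = 302.0 GPa, ρ = 1860 kg/m³
  option R: E = 106.0 GPa, ρ = 4520 kg/m³
  option G: E = 404.9 GPa, ρ = 19300 kg/m³
  option A: M = 3.61×10⁻³
  option H: M = 1.61×10⁻³
  option Z: M = 1.56×10⁻³
  option Y: M = 1.23×10⁻³
  option R: M = 1.05×10⁻³
  option D: M = 0.543×10⁻³
  option G: M = 0.383×10⁻³
Option A ranks first.

option A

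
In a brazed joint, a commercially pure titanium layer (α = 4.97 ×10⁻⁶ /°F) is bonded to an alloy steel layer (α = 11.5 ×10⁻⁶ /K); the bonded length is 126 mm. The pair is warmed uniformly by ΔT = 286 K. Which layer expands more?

alloy steel

commercially pure titanium: α = 4.97×10⁻⁶/°F × 9/5 = 8.95×10⁻⁶/K.
α(commercially pure titanium) = 8.95×10⁻⁶/K vs α(alloy steel) = 11.5×10⁻⁶/K.
Higher α expands more for the same ΔT: alloy steel.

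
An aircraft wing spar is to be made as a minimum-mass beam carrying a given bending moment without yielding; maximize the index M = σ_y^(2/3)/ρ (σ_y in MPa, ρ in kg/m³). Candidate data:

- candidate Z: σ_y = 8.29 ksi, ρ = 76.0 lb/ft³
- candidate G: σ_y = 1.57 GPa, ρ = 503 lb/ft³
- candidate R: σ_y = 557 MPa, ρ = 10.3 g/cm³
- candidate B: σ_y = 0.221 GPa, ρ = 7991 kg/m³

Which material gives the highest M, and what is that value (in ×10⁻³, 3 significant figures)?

In SI units:
  candidate Z: σ_y = 57.16 MPa, ρ = 1217 kg/m³
  candidate G: σ_y = 1570 MPa, ρ = 8057 kg/m³
  candidate R: σ_y = 557.0 MPa, ρ = 10300 kg/m³
  candidate B: σ_y = 221.0 MPa, ρ = 7991 kg/m³
  candidate G: M = 16.8×10⁻³
  candidate Z: M = 12.2×10⁻³
  candidate R: M = 6.57×10⁻³
  candidate B: M = 4.57×10⁻³
Candidate G has the largest M.

candidate G, M = 16.8×10⁻³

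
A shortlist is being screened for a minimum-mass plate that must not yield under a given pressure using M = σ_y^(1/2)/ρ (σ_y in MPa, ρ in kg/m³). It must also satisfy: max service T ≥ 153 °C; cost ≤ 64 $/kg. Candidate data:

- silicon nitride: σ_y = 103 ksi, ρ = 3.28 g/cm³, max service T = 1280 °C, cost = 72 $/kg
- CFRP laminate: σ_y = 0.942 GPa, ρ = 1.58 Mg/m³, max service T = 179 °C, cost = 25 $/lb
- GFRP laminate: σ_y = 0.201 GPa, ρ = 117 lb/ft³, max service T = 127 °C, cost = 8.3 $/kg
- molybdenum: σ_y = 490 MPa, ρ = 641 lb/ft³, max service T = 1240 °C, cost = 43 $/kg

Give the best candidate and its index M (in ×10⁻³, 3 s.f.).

Screen on constraints: max service T ≥ 153 °C; cost ≤ 64 $/kg. Survivors: CFRP laminate, molybdenum.
Normalizing units and computing the index:
  CFRP laminate: σ_y = 942.0 MPa, ρ = 1580 kg/m³
  molybdenum: σ_y = 490.0 MPa, ρ = 10270 kg/m³
  CFRP laminate: M = 19.4×10⁻³
  molybdenum: M = 2.16×10⁻³
CFRP laminate has the largest M.

CFRP laminate, M = 19.4×10⁻³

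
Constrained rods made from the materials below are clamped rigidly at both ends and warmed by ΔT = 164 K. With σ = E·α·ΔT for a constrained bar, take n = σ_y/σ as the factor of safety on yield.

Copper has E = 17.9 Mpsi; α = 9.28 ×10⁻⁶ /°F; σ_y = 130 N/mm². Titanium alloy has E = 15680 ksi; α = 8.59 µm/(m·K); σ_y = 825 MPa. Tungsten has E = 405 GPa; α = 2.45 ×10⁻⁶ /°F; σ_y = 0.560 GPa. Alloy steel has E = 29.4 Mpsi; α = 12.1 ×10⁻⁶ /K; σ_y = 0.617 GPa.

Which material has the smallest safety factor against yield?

copper

With everything in SI (GPa, ×10⁻⁶/K, MPa):
  copper: E = 123.4, α = 16.7, σ_y = 130.0 → σ = 338 MPa, n = 0.385
  titanium alloy: E = 108.1, α = 8.59, σ_y = 825.0 → σ = 152 MPa, n = 5.42
  tungsten: E = 405.0, α = 4.41, σ_y = 560.0 → σ = 293 MPa, n = 1.91
  alloy steel: E = 202.7, α = 12.1, σ_y = 617.0 → σ = 402 MPa, n = 1.53
Copper has the lowest safety factor, n = 0.385.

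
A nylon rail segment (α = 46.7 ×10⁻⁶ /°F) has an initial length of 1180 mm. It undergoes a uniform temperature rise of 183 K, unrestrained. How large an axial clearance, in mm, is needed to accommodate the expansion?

Convert α: 46.7×10⁻⁶/°F × (9/5) = 84.1×10⁻⁶/K.
ΔL = α·L₀·ΔT = 84.1×10⁻⁶ × 1180 mm × 183.0 K = 18.2 mm.

18.2 mm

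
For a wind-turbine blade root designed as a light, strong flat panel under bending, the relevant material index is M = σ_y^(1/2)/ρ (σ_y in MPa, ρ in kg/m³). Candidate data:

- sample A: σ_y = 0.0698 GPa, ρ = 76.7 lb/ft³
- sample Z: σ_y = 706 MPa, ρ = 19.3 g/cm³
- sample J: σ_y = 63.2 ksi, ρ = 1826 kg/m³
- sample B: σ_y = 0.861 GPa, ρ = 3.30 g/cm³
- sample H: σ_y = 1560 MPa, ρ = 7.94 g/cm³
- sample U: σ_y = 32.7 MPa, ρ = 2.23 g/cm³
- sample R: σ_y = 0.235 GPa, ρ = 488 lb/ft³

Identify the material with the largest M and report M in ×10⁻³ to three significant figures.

sample J, M = 11.4×10⁻³

Normalizing units and computing the index:
  sample A: σ_y = 69.80 MPa, ρ = 1229 kg/m³
  sample Z: σ_y = 706.0 MPa, ρ = 19300 kg/m³
  sample J: σ_y = 435.7 MPa, ρ = 1826 kg/m³
  sample B: σ_y = 861.0 MPa, ρ = 3300 kg/m³
  sample H: σ_y = 1560 MPa, ρ = 7940 kg/m³
  sample U: σ_y = 32.70 MPa, ρ = 2230 kg/m³
  sample R: σ_y = 235.0 MPa, ρ = 7817 kg/m³
  sample J: M = 11.4×10⁻³
  sample B: M = 8.89×10⁻³
  sample A: M = 6.80×10⁻³
  sample H: M = 4.97×10⁻³
  sample U: M = 2.56×10⁻³
  sample R: M = 1.96×10⁻³
  sample Z: M = 1.38×10⁻³
Highest index: sample J.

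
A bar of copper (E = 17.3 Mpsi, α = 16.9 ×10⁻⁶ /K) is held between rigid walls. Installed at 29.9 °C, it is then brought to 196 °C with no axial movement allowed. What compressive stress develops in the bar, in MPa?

E = 17.3 Mpsi = 119.3 GPa.
ΔT = 166.1 K. Constrained thermal stress σ = E·α·ΔT = 119.3×10³ MPa × 16.9×10⁻⁶ × 166.1 = 335 MPa (compressive).

335 MPa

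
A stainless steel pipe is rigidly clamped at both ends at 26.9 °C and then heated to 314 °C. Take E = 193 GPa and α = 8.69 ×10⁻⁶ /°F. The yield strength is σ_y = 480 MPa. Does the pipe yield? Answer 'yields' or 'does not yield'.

α = 8.69×10⁻⁶/°F × 9/5 = 15.6×10⁻⁶/K.
ΔT = 287.1 K. Constrained thermal stress σ = E·α·ΔT = 193.0×10³ MPa × 15.6×10⁻⁶ × 287.1 = 867 MPa (compressive).
Compare to σ_y = 480 MPa: σ ≥ σ_y, so it yields.

yields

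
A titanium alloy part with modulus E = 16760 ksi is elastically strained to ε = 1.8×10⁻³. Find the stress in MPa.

E = 16760 ksi = 115.6 GPa.
σ = E·ε = 115600 MPa × 1.8×10⁻³ = 208 MPa.

208 MPa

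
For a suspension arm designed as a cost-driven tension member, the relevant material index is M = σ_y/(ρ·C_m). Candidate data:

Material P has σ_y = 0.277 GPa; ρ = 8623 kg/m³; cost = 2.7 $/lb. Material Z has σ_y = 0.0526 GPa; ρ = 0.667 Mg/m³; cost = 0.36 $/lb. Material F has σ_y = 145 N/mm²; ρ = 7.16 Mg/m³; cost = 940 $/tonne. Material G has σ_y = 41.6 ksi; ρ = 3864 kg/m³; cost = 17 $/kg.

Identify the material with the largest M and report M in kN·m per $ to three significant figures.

material Z, M = 99.4 kN·m per $

Putting every candidate on a common basis:
  material P: σ_y = 277.0 MPa, ρ = 8623 kg/m³, cost = 5.952 $/kg
  material Z: σ_y = 52.60 MPa, ρ = 667.0 kg/m³, cost = 0.7937 $/kg
  material F: σ_y = 145.0 MPa, ρ = 7160 kg/m³, cost = 0.9400 $/kg
  material G: σ_y = 286.8 MPa, ρ = 3864 kg/m³, cost = 17.00 $/kg
  material Z: M = 99.4 kN·m per $
  material F: M = 21.5 kN·m per $
  material P: M = 5.40 kN·m per $
  material G: M = 4.37 kN·m per $
Material Z has the largest M.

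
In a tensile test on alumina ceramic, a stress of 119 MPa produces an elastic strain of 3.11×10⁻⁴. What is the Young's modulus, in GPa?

E = σ/ε = 119 MPa / 3.11×10⁻⁴ = 382600 MPa = 383 GPa.

383 GPa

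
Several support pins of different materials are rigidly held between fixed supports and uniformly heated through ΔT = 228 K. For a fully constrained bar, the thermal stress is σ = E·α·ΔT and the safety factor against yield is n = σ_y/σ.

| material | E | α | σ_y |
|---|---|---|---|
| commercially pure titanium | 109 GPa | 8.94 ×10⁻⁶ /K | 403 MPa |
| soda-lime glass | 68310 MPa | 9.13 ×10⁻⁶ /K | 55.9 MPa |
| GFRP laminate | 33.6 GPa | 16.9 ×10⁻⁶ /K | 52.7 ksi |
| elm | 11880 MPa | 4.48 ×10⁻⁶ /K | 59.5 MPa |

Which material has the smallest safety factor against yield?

soda-lime glass

Converting E to GPa, α to ×10⁻⁶/K, σ_y to MPa, then σ and n for each:
  commercially pure titanium: E = 109.0, α = 8.94, σ_y = 403.0 → σ = 222 MPa, n = 1.81
  soda-lime glass: E = 68.31, α = 9.13, σ_y = 55.90 → σ = 142 MPa, n = 0.393
  GFRP laminate: E = 33.60, α = 16.9, σ_y = 363.4 → σ = 129 MPa, n = 2.81
  elm: E = 11.88, α = 4.48, σ_y = 59.50 → σ = 12.1 MPa, n = 4.90
The minimum is soda-lime glass at n = 0.393.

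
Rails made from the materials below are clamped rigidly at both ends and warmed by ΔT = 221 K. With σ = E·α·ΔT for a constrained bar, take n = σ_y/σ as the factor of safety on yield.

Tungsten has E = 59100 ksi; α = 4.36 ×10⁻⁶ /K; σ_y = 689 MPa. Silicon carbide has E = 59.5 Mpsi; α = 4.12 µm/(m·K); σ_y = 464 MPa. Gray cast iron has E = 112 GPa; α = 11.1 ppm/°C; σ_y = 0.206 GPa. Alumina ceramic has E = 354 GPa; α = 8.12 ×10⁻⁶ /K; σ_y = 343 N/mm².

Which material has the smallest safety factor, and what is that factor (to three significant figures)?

Per material, after unit conversion:
  tungsten: E = 407.5, α = 4.36, σ_y = 689.0 → σ = 393 MPa, n = 1.75
  silicon carbide: E = 410.2, α = 4.12, σ_y = 464.0 → σ = 374 MPa, n = 1.24
  gray cast iron: E = 112.0, α = 11.1, σ_y = 206.0 → σ = 275 MPa, n = 0.750
  alumina ceramic: E = 354.0, α = 8.12, σ_y = 343.0 → σ = 635 MPa, n = 0.540
Smallest n: alumina ceramic with n = 0.540.

alumina ceramic, n = 0.540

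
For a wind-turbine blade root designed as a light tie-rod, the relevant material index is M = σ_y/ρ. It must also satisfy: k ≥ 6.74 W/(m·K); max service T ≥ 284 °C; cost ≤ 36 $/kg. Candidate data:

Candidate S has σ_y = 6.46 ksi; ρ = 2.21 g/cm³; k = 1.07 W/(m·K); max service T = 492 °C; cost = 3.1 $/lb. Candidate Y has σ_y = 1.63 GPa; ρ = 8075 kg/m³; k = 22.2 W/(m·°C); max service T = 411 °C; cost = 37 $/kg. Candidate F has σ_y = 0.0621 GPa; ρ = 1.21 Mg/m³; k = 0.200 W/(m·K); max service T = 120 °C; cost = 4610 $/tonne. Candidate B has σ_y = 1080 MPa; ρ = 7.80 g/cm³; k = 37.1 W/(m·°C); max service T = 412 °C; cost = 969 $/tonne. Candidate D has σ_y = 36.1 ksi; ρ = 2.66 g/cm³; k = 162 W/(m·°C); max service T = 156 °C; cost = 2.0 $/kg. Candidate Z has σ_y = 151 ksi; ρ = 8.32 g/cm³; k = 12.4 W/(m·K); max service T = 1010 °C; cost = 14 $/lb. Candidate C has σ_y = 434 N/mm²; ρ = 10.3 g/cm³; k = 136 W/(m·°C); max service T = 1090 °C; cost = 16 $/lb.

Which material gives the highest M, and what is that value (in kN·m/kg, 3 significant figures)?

candidate B, M = 138 kN·m/kg

Screen on constraints: k ≥ 6.74 W/(m·K); max service T ≥ 284 °C; cost ≤ 36 $/kg. Survivors: candidate B, candidate Z, candidate C.
Normalizing units and computing the index:
  candidate B: σ_y = 1080 MPa, ρ = 7800 kg/m³
  candidate Z: σ_y = 1041 MPa, ρ = 8320 kg/m³
  candidate C: σ_y = 434.0 MPa, ρ = 10300 kg/m³
  candidate B: M = 138 kN·m/kg
  candidate Z: M = 125 kN·m/kg
  candidate C: M = 42.1 kN·m/kg
The maximum is for candidate B.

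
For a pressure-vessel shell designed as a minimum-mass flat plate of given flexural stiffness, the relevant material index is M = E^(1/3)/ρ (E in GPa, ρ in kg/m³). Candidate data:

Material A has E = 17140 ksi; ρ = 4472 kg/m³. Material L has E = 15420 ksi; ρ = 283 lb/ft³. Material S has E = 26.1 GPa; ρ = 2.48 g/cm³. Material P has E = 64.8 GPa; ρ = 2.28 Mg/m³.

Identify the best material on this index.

material P

After converting to SI:
  material A: E = 118.2 GPa, ρ = 4472 kg/m³
  material L: E = 106.3 GPa, ρ = 4533 kg/m³
  material S: E = 26.10 GPa, ρ = 2480 kg/m³
  material P: E = 64.80 GPa, ρ = 2280 kg/m³
  material P: M = 1.76×10⁻³
  material S: M = 1.20×10⁻³
  material A: M = 1.10×10⁻³
  material L: M = 1.05×10⁻³
Material P has the largest M.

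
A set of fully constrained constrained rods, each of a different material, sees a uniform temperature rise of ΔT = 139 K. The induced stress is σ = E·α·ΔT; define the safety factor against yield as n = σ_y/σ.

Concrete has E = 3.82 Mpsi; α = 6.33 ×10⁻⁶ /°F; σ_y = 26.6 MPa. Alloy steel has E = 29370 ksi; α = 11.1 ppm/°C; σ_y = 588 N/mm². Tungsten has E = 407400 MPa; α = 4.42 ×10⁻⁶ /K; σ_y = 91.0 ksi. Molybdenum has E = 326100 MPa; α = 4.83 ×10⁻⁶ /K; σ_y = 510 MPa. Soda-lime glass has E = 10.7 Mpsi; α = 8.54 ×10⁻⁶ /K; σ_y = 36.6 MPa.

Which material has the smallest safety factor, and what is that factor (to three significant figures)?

soda-lime glass, n = 0.418

In consistent units (E in GPa, α in ×10⁻⁶/K, σ_y in MPa):
  concrete: E = 26.34, α = 11.4, σ_y = 26.60 → σ = 41.7 MPa, n = 0.638
  alloy steel: E = 202.5, α = 11.1, σ_y = 588.0 → σ = 312 MPa, n = 1.88
  tungsten: E = 407.4, α = 4.42, σ_y = 627.4 → σ = 250 MPa, n = 2.51
  molybdenum: E = 326.1, α = 4.83, σ_y = 510.0 → σ = 219 MPa, n = 2.33
  soda-lime glass: E = 73.77, α = 8.54, σ_y = 36.60 → σ = 87.6 MPa, n = 0.418
Soda-lime glass has the lowest safety factor, n = 0.418.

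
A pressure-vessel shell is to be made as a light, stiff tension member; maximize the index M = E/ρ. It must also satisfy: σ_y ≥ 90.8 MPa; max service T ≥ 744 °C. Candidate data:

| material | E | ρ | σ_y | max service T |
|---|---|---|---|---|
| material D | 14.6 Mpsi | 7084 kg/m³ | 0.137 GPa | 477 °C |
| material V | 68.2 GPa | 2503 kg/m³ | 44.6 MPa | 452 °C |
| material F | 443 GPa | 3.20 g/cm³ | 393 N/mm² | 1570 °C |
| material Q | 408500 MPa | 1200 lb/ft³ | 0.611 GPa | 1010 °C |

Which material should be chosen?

Screen on constraints: σ_y ≥ 90.8 MPa; max service T ≥ 744 °C. Survivors: material F, material Q.
Convert each candidate to consistent units, then evaluate M:
  material F: E = 443.0 GPa, ρ = 3200 kg/m³
  material Q: E = 408.5 GPa, ρ = 19220 kg/m³
  material F: M = 138 MN·m/kg
  material Q: M = 21.3 MN·m/kg
Material F ranks first.

material F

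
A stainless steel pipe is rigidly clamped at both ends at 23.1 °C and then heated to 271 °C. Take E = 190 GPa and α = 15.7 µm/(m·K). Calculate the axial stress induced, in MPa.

739 MPa

ΔT = 247.9 K. Constrained thermal stress σ = E·α·ΔT = 190.0×10³ MPa × 15.7×10⁻⁶ × 247.9 = 739 MPa (compressive).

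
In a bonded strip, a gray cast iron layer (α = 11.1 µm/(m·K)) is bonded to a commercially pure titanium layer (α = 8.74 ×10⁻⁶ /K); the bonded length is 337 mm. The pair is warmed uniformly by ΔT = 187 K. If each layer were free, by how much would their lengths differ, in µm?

149 µm

Δα = |11.1 − 8.74|×10⁻⁶/K = 2.36×10⁻⁶/K.
ΔL_mismatch = Δα·L·ΔT = 2.36×10⁻⁶ × 337.0 mm × 187.0 K = 149 µm.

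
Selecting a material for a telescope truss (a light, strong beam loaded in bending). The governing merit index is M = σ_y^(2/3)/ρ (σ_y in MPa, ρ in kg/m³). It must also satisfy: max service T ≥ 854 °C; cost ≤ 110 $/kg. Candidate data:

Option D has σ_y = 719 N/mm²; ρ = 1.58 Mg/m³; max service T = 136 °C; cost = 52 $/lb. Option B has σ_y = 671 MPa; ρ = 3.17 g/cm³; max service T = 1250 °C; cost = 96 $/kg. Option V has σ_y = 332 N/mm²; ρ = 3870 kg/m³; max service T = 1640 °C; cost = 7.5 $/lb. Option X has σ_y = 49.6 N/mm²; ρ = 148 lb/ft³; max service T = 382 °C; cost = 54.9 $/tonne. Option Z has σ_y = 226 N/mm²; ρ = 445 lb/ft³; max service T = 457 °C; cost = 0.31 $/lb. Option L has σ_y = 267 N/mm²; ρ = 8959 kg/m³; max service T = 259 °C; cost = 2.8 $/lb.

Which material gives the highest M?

option B

Screen on constraints: max service T ≥ 854 °C; cost ≤ 110 $/kg. Survivors: option B, option V.
Convert each candidate to consistent units, then evaluate M:
  option B: σ_y = 671.0 MPa, ρ = 3170 kg/m³
  option V: σ_y = 332.0 MPa, ρ = 3870 kg/m³
  option B: M = 24.2×10⁻³
  option V: M = 12.4×10⁻³
Option B has the largest M.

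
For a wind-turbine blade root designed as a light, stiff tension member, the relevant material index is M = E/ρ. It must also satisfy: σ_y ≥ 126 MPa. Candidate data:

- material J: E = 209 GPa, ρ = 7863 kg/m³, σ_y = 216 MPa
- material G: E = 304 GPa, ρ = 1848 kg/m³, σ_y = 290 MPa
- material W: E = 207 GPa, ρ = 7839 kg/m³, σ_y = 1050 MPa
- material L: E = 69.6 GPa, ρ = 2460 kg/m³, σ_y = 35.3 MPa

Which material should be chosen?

Screen on constraints: σ_y ≥ 126 MPa. Survivors: material J, material G, material W.
Evaluate M for each candidate:
  material G: M = 165 MN·m/kg
  material J: M = 26.6 MN·m/kg
  material W: M = 26.4 MN·m/kg
Material G ranks first.

material G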